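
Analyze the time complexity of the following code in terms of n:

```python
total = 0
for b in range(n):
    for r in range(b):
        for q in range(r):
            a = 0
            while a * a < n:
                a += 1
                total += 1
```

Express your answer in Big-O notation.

Each loop level contributes: n × n × n × √n. Multiplying the contributions gives O(n^3√n).

Answer: O(n^3√n)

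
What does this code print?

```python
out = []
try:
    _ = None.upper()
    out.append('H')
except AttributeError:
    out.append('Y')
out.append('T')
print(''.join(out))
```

Execution trace: 'Y' (except AttributeError) → 'T' (after the try/except). Output: YT

Answer: YT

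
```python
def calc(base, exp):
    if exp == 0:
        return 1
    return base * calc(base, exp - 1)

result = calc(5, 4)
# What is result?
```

calc(5, 4) = 5 * 5 * 5 * 5 = 625

Answer: 625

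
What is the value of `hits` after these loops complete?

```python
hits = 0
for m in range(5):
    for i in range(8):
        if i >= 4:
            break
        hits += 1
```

Inner breaks at 4, outer runs 5 times
`hits` takes the values: 0 → 1 → 2 → 3 → 4 → 5 → 6 → 7 → 8 → 9 → 10 → 11 → 12 → 13 → 14 → 15 → 16 → 17 → 18 → 19 → 20

Answer: 20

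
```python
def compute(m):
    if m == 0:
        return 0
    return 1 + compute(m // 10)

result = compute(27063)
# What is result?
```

Count of digits of 27063: 5

Answer: 5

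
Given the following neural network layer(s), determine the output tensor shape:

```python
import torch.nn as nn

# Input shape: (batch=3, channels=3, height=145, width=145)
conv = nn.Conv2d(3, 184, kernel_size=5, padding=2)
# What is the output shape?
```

Input: (3, 3, 145, 145) -> Output: (3, 184, 145, 145)

Answer: (3, 184, 145, 145)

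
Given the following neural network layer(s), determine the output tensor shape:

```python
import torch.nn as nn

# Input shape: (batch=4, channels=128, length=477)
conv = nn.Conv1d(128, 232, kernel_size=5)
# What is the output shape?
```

Input: (4, 128, 477) -> Output: (4, 232, 473)

Answer: (4, 232, 473)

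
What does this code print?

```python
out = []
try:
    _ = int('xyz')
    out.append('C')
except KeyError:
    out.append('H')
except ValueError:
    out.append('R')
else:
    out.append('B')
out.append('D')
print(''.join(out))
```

Execution trace: 'R' (except ValueError) → 'D' (after the try/except). Output: RD

Answer: RD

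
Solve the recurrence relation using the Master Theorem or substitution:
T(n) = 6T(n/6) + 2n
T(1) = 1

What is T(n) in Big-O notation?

By Master Theorem: a=6, b=6, f(n)=2n. Since log_6(6) = 1 and f(n) = Θ(n^1), Case 2 applies. T(n) = O(n log n).

Answer: O(n log n)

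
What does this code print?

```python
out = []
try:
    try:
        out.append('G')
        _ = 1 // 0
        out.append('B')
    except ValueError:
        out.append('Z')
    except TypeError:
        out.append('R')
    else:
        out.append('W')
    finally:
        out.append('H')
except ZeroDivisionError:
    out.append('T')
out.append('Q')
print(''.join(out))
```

Execution trace: 'G' (try body) → 'H' (finally) → 'T' (outer except ZeroDivisionError) → 'Q' (after the try/except). Output: GHTQ

Answer: GHTQ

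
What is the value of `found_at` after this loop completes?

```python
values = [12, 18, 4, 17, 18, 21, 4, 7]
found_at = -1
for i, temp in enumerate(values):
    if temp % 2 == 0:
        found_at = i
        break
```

First even number index in [12, 18, 4, 17, 18, 21, 4, 7]
`found_at` takes the values: -1 → 0

Answer: 0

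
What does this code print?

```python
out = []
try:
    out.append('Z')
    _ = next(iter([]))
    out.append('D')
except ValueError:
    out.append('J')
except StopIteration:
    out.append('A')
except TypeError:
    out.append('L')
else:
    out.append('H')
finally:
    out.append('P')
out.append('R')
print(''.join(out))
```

Execution trace: 'Z' (try body) → 'A' (except StopIteration) → 'P' (finally) → 'R' (after the try/except). Output: ZAPR

Answer: ZAPR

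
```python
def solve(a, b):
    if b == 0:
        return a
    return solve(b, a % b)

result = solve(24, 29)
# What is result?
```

solve(24, 29) -> solve(29, 24) -> solve(24, 5) -> solve(5, 4) -> solve(4, 1) -> solve(1, 0) -> 1

Answer: 1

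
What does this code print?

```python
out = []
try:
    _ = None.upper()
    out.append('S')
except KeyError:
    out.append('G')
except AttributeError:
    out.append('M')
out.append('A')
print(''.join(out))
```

Execution trace: 'M' (except AttributeError) → 'A' (after the try/except). Output: MA

Answer: MA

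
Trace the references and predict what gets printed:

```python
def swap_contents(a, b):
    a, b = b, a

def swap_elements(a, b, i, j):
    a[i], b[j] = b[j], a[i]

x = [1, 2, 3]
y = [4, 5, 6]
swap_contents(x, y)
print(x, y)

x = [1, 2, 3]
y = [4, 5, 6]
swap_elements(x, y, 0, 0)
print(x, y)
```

Key concept: parameter rebinding vs mutation.
Step by step:
`x = [1, 2, 3]` → x = [1, 2, 3]
`y = [4, 5, 6]` → y = [4, 5, 6]
`swap_contents(x, y)` → no visible change to tracked variables
`print(x, y)` → prints [1, 2, 3] [4, 5, 6]
`x = [1, 2, 3]` → x = [1, 2, 3]
`y = [4, 5, 6]` → y = [4, 5, 6]
`swap_elements(x, y, 0, 0)` → x = [4, 2, 3]; y = [1, 5, 6]
`print(x, y)` → prints [4, 2, 3] [1, 5, 6]

Answer:
[1, 2, 3] [4, 5, 6]
[4, 2, 3] [1, 5, 6]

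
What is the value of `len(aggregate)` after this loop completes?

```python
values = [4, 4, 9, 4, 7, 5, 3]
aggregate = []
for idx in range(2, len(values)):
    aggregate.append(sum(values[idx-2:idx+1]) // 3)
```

Number of 3-element averages
`aggregate` takes the values: [] → [5] → [5, 5] → [5, 5, 6] → [5, 5, 6, 5] → [5, 5, 6, 5, 5]
So `len(aggregate)` = 5

Answer: 5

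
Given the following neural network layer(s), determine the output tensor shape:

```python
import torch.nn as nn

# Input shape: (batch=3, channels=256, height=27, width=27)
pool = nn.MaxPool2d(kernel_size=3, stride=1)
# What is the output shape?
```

Input: (3, 256, 27, 27) -> Output: (3, 256, 25, 25)

Answer: (3, 256, 25, 25)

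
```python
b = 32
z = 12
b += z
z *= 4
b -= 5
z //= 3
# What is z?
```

Trace:
`b = 32` → b = 32
`z = 12` → z = 12
`b += z` → b = 44
`z *= 4` → z = 48
`b -= 5` → b = 39
`z //= 3` → z = 16
So z = 16

Answer: 16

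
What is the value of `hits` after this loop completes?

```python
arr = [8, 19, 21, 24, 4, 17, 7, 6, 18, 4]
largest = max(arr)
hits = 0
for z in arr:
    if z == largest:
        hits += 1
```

Count of max value 24 in [8, 19, 21, 24, 4, 17, 7, 6, 18, 4]
`hits` takes the values: 0 → 1

Answer: 1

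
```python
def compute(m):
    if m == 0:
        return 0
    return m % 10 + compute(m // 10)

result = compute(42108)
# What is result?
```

Sum of digits of 42108: 8 + 0 + 1 + 2 + 4 = 15

Answer: 15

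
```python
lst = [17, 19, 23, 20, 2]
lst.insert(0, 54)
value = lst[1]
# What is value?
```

Trace:
`lst = [17, 19, 23, 20, 2]` → lst = [17, 19, 23, 20, 2]
`lst.insert(0, 54)` → lst = [54, 17, 19, 23, 20, 2]
`value = lst[1]` → value = 17
So value = 17

Answer: 17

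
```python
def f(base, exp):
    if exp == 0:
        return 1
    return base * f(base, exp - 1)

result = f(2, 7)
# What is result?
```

f(2, 7) = 2 * 2 * 2 * 2 * 2 * 2 * 2 = 128

Answer: 128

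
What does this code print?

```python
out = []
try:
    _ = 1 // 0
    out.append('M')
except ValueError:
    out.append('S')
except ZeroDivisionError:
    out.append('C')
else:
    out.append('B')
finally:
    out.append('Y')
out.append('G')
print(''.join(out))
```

Execution trace: 'C' (except ZeroDivisionError) → 'Y' (finally) → 'G' (after the try/except). Output: CYG

Answer: CYG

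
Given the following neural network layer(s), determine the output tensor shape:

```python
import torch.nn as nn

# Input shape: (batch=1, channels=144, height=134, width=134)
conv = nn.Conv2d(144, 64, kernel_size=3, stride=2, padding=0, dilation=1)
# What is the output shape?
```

Input: (1, 144, 134, 134) -> Output: (1, 64, 66, 66)

Answer: (1, 64, 66, 66)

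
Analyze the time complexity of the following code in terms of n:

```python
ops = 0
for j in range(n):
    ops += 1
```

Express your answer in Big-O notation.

Each loop level contributes: n. Multiplying the contributions gives O(n).

Answer: O(n)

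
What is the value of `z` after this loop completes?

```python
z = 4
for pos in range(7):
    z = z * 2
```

Multiply by 2, 7 times: 4 * 2^7 = 512
`z` takes the values: 4 → 8 → 16 → 32 → 64 → 128 → 256 → 512

Answer: 512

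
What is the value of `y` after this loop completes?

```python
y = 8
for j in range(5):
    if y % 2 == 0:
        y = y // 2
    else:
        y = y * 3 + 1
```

Collatz-style transformation from 8
`y` takes the values: 8 → 4 → 2 → 1 → 4 → 2

Answer: 2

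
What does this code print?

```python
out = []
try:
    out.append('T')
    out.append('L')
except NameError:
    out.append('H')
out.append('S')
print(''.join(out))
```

Execution trace: 'T' (try body) → 'L' (try body, no exception) → 'S' (after the try/except). Output: TLS

Answer: TLS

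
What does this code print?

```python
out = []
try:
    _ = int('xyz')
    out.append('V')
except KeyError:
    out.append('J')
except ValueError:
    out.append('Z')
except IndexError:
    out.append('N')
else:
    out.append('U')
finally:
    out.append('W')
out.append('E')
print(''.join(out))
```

Execution trace: 'Z' (except ValueError) → 'W' (finally) → 'E' (after the try/except). Output: ZWE

Answer: ZWE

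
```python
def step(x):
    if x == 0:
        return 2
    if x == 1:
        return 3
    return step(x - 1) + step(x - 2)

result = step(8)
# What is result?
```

Build up from base cases: step(0)=2, step(1)=3, step(2)=5, step(3)=8, step(4)=13, step(5)=21, step(6)=34, ..., step(8)=89

Answer: 89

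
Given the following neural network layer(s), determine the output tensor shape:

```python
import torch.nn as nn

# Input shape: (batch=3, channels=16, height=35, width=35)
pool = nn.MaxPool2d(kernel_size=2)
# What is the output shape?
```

Input: (3, 16, 35, 35) -> Output: (3, 16, 17, 17)

Answer: (3, 16, 17, 17)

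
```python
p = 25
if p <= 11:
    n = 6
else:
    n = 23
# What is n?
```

Trace:
`p = 25` → p = 25
`if p <= 11: ...` → p <= 11 is False, take else branch → n = 23
So n = 23

Answer: 23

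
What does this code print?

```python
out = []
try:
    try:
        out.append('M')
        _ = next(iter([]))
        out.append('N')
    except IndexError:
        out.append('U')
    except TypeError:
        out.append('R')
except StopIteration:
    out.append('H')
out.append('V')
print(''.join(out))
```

Execution trace: 'M' (try body) → 'H' (outer except StopIteration) → 'V' (after the try/except). Output: MHV

Answer: MHV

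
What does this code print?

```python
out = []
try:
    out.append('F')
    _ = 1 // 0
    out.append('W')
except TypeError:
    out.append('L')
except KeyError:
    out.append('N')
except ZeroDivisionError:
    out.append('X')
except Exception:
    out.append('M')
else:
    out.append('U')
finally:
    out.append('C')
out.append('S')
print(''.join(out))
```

Execution trace: 'F' (try body) → 'X' (except ZeroDivisionError) → 'C' (finally) → 'S' (after the try/except). Output: FXCS

Answer: FXCS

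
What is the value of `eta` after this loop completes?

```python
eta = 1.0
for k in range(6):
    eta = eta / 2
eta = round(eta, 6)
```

Halving LR 6 times: 1 / 2^6
`eta` takes the values: 1.0 → 0.5 → 0.25 → 0.125 → 0.0625 → 0.03125 → 0.015625

Answer: 0.015625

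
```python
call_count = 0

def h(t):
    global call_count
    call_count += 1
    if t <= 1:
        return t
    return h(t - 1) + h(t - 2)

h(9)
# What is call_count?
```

Calls(t) = 1 + Calls(t-1) + Calls(t-2); Calls(0)=Calls(1)=1. For t=9 this gives 109.

Answer: 109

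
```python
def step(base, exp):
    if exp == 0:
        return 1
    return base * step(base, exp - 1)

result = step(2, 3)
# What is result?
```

step(2, 3) = 2 * 2 * 2 = 8

Answer: 8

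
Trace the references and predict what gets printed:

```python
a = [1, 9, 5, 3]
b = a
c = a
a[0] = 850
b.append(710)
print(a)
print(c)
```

Key concept: multiple aliases.
Step by step:
`a = [1, 9, 5, 3]` → a = [1, 9, 5, 3]
`b = a` → b = [1, 9, 5, 3] (same object as a)
`c = a` → c = [1, 9, 5, 3] (same object as a, b)
`a[0] = 850` → a = [850, 9, 5, 3] (same object as b, c); b = [850, 9, 5, 3] (same object as a, c); c = [850, 9, 5, 3] (same object as a, b)
`b.append(710)` → a = [850, 9, 5, 3, 710] (same object as b, c); b = [850, 9, 5, 3, 710] (same object as a, c); c = [850, 9, 5, 3, 710] (same object as a, b)
`print(a)` → prints [850, 9, 5, 3, 710]
`print(c)` → prints [850, 9, 5, 3, 710]

Answer:
[850, 9, 5, 3, 710]
[850, 9, 5, 3, 710]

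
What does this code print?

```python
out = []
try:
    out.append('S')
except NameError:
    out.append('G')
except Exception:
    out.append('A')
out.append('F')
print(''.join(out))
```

Execution trace: 'S' (try body, no exception) → 'F' (after the try/except). Output: SF

Answer: SF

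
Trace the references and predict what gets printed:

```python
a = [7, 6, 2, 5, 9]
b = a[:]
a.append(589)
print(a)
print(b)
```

Key concept: slice [:] creates copy.
Step by step:
`a = [7, 6, 2, 5, 9]` → a = [7, 6, 2, 5, 9]
`b = a[:]` → b = [7, 6, 2, 5, 9]
`a.append(589)` → a = [7, 6, 2, 5, 9, 589]
`print(a)` → prints [7, 6, 2, 5, 9, 589]
`print(b)` → prints [7, 6, 2, 5, 9]

Answer:
[7, 6, 2, 5, 9, 589]
[7, 6, 2, 5, 9]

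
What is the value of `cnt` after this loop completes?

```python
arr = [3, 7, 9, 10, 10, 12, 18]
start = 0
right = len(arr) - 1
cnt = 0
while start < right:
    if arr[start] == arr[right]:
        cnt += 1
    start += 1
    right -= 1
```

Count matching pairs from ends
`cnt` takes the values: 0

Answer: 0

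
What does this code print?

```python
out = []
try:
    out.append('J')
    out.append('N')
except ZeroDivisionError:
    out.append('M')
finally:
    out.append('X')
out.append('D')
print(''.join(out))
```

Execution trace: 'J' (try body) → 'N' (try body, no exception) → 'X' (finally) → 'D' (after the try/except). Output: JNXD

Answer: JNXD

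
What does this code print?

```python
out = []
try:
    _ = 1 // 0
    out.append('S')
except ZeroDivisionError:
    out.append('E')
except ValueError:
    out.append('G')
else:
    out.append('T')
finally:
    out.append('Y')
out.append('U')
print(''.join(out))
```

Execution trace: 'E' (except ZeroDivisionError) → 'Y' (finally) → 'U' (after the try/except). Output: EYU

Answer: EYU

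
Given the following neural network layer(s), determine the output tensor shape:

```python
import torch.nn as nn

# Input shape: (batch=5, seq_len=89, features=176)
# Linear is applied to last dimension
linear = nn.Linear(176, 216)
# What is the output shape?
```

Input: (5, 89, 176) -> Output: (5, 89, 216)

Answer: (5, 89, 216)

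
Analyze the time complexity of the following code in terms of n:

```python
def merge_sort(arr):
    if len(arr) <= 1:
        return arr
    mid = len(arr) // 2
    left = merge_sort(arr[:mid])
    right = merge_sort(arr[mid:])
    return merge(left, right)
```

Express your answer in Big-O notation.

This is Merge sort. Time complexity: O(n log n).

Answer: O(n log n)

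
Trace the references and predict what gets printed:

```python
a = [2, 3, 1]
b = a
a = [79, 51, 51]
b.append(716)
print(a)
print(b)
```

Key concept: rebinding vs mutation: a is rebound to a new list, b still points at the original.
Step by step:
`a = [2, 3, 1]` → a = [2, 3, 1]
`b = a` → b = [2, 3, 1] (same object as a)
`a = [79, 51, 51]` → a = [79, 51, 51]
`b.append(716)` → b = [2, 3, 1, 716]
`print(a)` → prints [79, 51, 51]
`print(b)` → prints [2, 3, 1, 716]

Answer:
[79, 51, 51]
[2, 3, 1, 716]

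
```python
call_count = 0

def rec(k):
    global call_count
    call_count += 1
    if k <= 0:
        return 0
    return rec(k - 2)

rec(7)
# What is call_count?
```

Linear recursion stepping by 2: 5 calls from k=7 down to ≤0.

Answer: 5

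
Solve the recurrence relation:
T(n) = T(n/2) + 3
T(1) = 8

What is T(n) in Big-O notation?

Each step divides n by 2 and adds 3. After log_2(n) steps we reach T(1)=8. So T(n) = 3·log_2(n) + 8 = O(log n).

Answer: O(log n)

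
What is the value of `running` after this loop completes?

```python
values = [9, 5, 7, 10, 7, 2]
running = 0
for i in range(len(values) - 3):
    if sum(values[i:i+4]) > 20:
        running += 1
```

Count windows with sum > 20
`running` takes the values: 0 → 1 → 2 → 3

Answer: 3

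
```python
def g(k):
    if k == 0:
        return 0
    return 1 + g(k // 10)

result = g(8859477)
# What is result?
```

Count of digits of 8859477: 7

Answer: 7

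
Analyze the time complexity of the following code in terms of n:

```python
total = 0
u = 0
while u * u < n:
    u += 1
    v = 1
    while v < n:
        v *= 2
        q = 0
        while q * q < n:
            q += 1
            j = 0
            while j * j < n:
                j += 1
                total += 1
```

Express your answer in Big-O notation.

Each loop level contributes: √n × log n × √n × √n. Multiplying the contributions gives O(n√n log n).

Answer: O(n√n log n)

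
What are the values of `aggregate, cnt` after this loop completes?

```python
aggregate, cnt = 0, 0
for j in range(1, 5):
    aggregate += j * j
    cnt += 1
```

Sum of squares and count
`aggregate, cnt` takes the values: (0, 0) → (1, 0) → (1, 1) → (5, 1) → (5, 2) → (14, 2) → (14, 3) → (30, 3) → (30, 4)

Answer: 30, 4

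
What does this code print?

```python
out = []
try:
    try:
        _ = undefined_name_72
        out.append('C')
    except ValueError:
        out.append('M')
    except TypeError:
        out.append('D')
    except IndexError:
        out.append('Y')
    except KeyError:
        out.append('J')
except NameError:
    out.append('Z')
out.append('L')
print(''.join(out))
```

Execution trace: 'Z' (outer except NameError) → 'L' (after the try/except). Output: ZL

Answer: ZL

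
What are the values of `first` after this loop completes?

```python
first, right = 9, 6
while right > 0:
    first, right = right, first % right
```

GCD of 9 and 6
`first` takes the values: 9 → 6 → 3

Answer: 3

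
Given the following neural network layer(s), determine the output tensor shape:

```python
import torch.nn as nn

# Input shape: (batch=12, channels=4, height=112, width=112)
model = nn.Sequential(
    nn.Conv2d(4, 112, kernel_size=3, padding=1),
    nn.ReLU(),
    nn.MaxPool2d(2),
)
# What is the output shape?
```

Input: (12, 4, 112, 112) -> after Conv2d: (12, 112, 112, 112) -> after ReLU: (12, 112, 112, 112) -> Output: (12, 112, 56, 56)

Answer: (12, 112, 56, 56)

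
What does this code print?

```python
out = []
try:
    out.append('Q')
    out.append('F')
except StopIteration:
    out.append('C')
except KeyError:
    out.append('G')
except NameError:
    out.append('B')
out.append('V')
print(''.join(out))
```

Execution trace: 'Q' (try body) → 'F' (try body, no exception) → 'V' (after the try/except). Output: QFV

Answer: QFV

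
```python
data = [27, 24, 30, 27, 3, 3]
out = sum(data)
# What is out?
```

Trace:
`data = [27, 24, 30, 27, 3, 3]` → data = [27, 24, 30, 27, 3, 3]
`out = sum(data)` → out = 114
So out = 114

Answer: 114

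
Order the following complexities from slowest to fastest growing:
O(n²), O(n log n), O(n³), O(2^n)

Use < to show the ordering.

Ordered by growth rate: O(n log n) < O(n²) < O(n³) < O(2^n)

Answer: O(n log n) < O(n²) < O(n³) < O(2^n)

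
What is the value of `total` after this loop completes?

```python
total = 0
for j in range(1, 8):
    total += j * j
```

Sum of squares 1² to 7² = 140
`total` takes the values: 0 → 1 → 5 → 14 → 30 → 55 → 91 → 140

Answer: 140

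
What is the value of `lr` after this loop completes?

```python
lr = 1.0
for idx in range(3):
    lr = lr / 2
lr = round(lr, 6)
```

Halving LR 3 times: 1 / 2^3
`lr` takes the values: 1.0 → 0.5 → 0.25 → 0.125

Answer: 0.125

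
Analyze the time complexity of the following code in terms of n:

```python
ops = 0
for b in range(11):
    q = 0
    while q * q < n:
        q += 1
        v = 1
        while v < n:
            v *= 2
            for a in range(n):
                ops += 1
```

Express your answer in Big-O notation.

Each loop level contributes: 1 × √n × log n × n. Multiplying the contributions gives O(n√n log n).

Answer: O(n√n log n)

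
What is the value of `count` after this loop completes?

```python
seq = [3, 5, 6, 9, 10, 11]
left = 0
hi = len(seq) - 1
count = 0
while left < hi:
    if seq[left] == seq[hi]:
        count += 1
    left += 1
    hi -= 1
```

Count matching pairs from ends
`count` takes the values: 0

Answer: 0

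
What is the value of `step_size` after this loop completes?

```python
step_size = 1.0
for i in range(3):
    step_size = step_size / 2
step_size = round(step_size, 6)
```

Halving LR 3 times: 1 / 2^3
`step_size` takes the values: 1.0 → 0.5 → 0.25 → 0.125

Answer: 0.125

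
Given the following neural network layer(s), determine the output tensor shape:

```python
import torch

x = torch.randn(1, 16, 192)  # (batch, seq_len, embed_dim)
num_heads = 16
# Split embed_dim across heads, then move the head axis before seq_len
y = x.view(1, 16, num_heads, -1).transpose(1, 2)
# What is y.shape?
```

Input: (1, 16, 192) -> head_dim = 192 // 16 = 12; after view: (1, 16, 16, 12) -> after transpose(1, 2): (1, 16, 16, 12) -> Output: (1, 16, 16, 12)

Answer: (1, 16, 16, 12)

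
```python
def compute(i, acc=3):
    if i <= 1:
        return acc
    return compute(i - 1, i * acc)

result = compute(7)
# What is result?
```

Accumulator trace (n, acc): (7, 3) -> (6, 21) -> (5, 126) -> (4, 630) -> (3, 2520) -> (2, 7560) -> (1, 15120) -> return 15120

Answer: 15120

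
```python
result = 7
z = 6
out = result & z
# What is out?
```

Trace:
`result = 7` → result = 7
`z = 6` → z = 6
`out = result & z` → out = 6
So out = 6

Answer: 6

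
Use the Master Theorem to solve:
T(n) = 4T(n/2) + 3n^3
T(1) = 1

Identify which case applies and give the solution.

a=4, b=2, f(n)=3n^3. log_2(4) = 2. Since c=3 > 2 and the regularity condition holds (4(n/2)^3 = (4/2^3)n^3 with 4/2^3 < 1), Case 3 applies: T(n) = Θ(f(n)) = O(n^3).

Answer: O(n^3) - Case 3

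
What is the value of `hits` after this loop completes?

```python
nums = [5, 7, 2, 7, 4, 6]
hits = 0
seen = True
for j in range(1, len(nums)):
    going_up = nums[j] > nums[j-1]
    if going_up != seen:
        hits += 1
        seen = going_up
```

Count direction changes in [5, 7, 2, 7, 4, 6]
`hits` takes the values: 0 → 1 → 2 → 3 → 4

Answer: 4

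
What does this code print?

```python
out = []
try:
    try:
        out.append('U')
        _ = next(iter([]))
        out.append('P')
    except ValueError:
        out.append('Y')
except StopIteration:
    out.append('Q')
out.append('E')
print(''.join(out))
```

Execution trace: 'U' (try body) → 'Q' (outer except StopIteration) → 'E' (after the try/except). Output: UQE

Answer: UQE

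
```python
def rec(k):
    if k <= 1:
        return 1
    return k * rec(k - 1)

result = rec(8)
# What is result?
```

rec(8) = 8 * 7 * 6 * 5 * 4 * 3 * 2 * 1 = 40320

Answer: 40320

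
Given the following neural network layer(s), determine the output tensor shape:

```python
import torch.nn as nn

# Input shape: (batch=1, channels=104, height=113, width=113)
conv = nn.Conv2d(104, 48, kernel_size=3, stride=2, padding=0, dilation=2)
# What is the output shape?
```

Input: (1, 104, 113, 113) -> Output: (1, 48, 55, 55)

Answer: (1, 48, 55, 55)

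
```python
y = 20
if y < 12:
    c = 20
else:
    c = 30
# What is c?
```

Trace:
`y = 20` → y = 20
`if y < 12: ...` → y < 12 is False, take else branch → c = 30
So c = 30

Answer: 30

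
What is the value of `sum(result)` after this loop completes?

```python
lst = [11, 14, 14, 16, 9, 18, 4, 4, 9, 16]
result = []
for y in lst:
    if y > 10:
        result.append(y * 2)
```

Sum of doubled values > 10
`result` takes the values: [] → [22] → [22, 28] → [22, 28, 28] → [22, 28, 28, 32] → [22, 28, 28, 32, 36] → [22, 28, 28, 32, 36, 32]
So `sum(result)` = 178

Answer: 178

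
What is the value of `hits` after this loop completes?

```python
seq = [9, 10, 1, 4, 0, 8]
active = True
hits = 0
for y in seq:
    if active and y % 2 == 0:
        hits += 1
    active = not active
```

Count even values at even positions
`hits` takes the values: 0 → 1

Answer: 1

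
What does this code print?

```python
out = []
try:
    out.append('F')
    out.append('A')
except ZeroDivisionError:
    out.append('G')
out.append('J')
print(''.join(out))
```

Execution trace: 'F' (try body) → 'A' (try body, no exception) → 'J' (after the try/except). Output: FAJ

Answer: FAJ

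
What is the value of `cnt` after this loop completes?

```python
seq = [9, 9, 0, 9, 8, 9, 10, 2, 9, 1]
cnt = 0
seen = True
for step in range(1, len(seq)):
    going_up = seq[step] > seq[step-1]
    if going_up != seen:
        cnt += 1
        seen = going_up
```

Count direction changes in [9, 9, 0, 9, 8, 9, 10, 2, 9, 1]
`cnt` takes the values: 0 → 1 → 2 → 3 → 4 → 5 → 6 → 7

Answer: 7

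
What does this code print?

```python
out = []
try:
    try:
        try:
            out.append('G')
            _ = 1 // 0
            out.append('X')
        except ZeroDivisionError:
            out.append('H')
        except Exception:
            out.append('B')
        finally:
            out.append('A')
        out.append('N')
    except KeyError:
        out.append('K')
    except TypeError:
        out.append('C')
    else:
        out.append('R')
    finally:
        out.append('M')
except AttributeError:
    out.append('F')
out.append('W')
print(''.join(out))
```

Execution trace: 'G' (inner try body) → 'H' (inner except ZeroDivisionError) → 'A' (inner finally) → 'N' (try body, no exception) → 'R' (else) → 'M' (finally) → 'W' (after the try/except). Output: GHANRMW

Answer: GHANRMW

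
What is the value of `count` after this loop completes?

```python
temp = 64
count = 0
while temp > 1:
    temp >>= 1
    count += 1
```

Count right shifts until 1
`count` takes the values: 0 → 1 → 2 → 3 → 4 → 5 → 6

Answer: 6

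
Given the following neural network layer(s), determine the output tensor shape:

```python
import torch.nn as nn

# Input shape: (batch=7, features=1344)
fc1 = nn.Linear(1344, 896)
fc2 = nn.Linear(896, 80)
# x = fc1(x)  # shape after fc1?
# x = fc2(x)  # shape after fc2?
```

Input: (7, 1344) -> after fc1: (7, 896) -> Output: (7, 80)

Answer: (7, 80)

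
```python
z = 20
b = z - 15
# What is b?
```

Trace:
`z = 20` → z = 20
`b = z - 15` → b = 5
So b = 5

Answer: 5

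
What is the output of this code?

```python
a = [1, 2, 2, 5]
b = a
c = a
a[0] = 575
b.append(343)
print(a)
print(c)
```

Key concept: multiple aliases.
Step by step:
`a = [1, 2, 2, 5]` → a = [1, 2, 2, 5]
`b = a` → b = [1, 2, 2, 5] (same object as a)
`c = a` → c = [1, 2, 2, 5] (same object as a, b)
`a[0] = 575` → a = [575, 2, 2, 5] (same object as b, c); b = [575, 2, 2, 5] (same object as a, c); c = [575, 2, 2, 5] (same object as a, b)
`b.append(343)` → a = [575, 2, 2, 5, 343] (same object as b, c); b = [575, 2, 2, 5, 343] (same object as a, c); c = [575, 2, 2, 5, 343] (same object as a, b)
`print(a)` → prints [575, 2, 2, 5, 343]
`print(c)` → prints [575, 2, 2, 5, 343]

Answer:
[575, 2, 2, 5, 343]
[575, 2, 2, 5, 343]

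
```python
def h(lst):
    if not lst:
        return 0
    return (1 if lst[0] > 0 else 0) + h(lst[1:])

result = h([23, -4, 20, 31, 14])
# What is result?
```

Count of positive elements in [23, -4, 20, 31, 14] = 4

Answer: 4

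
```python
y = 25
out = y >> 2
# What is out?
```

Trace:
`y = 25` → y = 25
`out = y >> 2` → out = 6
So out = 6

Answer: 6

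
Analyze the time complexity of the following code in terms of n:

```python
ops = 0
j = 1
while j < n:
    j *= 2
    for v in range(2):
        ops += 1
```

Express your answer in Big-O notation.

Each loop level contributes: log n × 1. Multiplying the contributions gives O(log n).

Answer: O(log n)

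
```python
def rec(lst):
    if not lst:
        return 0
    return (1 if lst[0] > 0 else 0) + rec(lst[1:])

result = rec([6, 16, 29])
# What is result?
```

Count of positive elements in [6, 16, 29] = 3

Answer: 3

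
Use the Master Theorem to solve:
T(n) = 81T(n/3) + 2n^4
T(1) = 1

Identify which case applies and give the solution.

a=81, b=3, f(n)=2n^4. log_3(81) = 4. Since c=4 = 4, Case 2 applies: T(n) = Θ(n^log_b(a) · log n) = O(n^4 log n).

Answer: O(n^4 log n) - Case 2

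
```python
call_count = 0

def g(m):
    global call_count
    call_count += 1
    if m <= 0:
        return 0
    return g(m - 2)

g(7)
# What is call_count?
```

Linear recursion stepping by 2: 5 calls from m=7 down to ≤0.

Answer: 5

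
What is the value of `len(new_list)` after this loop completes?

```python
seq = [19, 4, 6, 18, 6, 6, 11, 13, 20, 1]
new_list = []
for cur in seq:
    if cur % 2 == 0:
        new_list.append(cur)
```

Count even numbers in [19, 4, 6, 18, 6, 6, 11, 13, 20, 1]
`new_list` takes the values: [] → [4] → [4, 6] → [4, 6, 18] → [4, 6, 18, 6] → [4, 6, 18, 6, 6] → [4, 6, 18, 6, 6, 20]
So `len(new_list)` = 6

Answer: 6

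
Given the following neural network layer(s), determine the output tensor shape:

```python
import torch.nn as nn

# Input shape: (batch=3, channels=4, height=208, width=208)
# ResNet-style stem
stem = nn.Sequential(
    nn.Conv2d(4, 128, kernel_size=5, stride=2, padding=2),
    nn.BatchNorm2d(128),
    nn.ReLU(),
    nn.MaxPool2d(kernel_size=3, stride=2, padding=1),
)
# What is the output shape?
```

Input: (3, 4, 208, 208) -> after Conv2d 5x5 stride=2: (3, 128, 104, 104) -> Output: (3, 128, 52, 52)

Answer: (3, 128, 52, 52)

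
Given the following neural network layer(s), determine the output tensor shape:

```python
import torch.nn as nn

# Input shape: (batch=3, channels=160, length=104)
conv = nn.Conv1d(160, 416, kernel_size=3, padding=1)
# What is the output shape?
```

Input: (3, 160, 104) -> Output: (3, 416, 104)

Answer: (3, 416, 104)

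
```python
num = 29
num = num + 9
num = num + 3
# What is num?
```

Trace:
`num = 29` → num = 29
`num = num + 9` → num = 38
`num = num + 3` → num = 41
So num = 41

Answer: 41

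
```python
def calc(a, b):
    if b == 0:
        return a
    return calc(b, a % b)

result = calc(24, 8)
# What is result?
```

calc(24, 8) -> calc(8, 0) -> 8

Answer: 8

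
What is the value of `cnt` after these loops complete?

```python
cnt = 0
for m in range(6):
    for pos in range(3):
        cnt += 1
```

6 * 3 = 18
`cnt` takes the values: 0 → 1 → 2 → 3 → 4 → 5 → 6 → 7 → 8 → 9 → 10 → 11 → 12 → 13 → 14 → 15 → 16 → 17 → 18

Answer: 18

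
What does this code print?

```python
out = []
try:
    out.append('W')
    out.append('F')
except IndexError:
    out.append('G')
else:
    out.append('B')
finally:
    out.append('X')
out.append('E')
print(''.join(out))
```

Execution trace: 'W' (try body) → 'F' (try body, no exception) → 'B' (else) → 'X' (finally) → 'E' (after the try/except). Output: WFBXE

Answer: WFBXE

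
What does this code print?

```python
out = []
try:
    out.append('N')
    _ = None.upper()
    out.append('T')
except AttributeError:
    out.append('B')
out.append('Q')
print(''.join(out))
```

Execution trace: 'N' (try body) → 'B' (except AttributeError) → 'Q' (after the try/except). Output: NBQ

Answer: NBQ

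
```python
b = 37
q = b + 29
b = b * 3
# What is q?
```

Trace:
`b = 37` → b = 37
`q = b + 29` → q = 66
`b = b * 3` → b = 111
So q = 66

Answer: 66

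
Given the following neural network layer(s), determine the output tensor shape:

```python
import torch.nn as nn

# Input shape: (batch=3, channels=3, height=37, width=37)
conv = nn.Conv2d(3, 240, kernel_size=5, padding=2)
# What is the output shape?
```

Input: (3, 3, 37, 37) -> Output: (3, 240, 37, 37)

Answer: (3, 240, 37, 37)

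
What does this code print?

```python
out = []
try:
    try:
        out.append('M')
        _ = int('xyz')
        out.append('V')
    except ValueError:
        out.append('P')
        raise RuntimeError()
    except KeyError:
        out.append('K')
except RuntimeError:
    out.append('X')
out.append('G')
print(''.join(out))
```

Execution trace: 'M' (inner try body) → 'P' (inner except ValueError) → 'X' (outer except RuntimeError) → 'G' (after the try/except). Output: MPXG

Answer: MPXG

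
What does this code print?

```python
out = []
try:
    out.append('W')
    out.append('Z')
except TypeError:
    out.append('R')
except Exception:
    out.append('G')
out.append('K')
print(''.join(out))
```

Execution trace: 'W' (try body) → 'Z' (try body, no exception) → 'K' (after the try/except). Output: WZK

Answer: WZK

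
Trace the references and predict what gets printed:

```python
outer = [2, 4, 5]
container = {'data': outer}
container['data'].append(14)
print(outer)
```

Key concept: dict holds reference to list.
Step by step:
`outer = [2, 4, 5]` → outer = [2, 4, 5]
`container = {'data': outer}` → container = {'data': [2, 4, 5]}
`container['data'].append(14)` → outer = [2, 4, 5, 14]; container = {'data': [2, 4, 5, 14]}
`print(outer)` → prints [2, 4, 5, 14]

Answer: [2, 4, 5, 14]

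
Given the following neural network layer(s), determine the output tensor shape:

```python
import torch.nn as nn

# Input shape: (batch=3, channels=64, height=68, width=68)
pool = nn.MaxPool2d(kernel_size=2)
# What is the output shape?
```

Input: (3, 64, 68, 68) -> Output: (3, 64, 34, 34)

Answer: (3, 64, 34, 34)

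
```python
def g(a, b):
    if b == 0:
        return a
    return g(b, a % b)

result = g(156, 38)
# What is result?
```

g(156, 38) -> g(38, 4) -> g(4, 2) -> g(2, 0) -> 2

Answer: 2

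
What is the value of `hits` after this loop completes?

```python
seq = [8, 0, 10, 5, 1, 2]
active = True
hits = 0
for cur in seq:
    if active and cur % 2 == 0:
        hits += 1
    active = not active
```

Count even values at even positions
`hits` takes the values: 0 → 1 → 2

Answer: 2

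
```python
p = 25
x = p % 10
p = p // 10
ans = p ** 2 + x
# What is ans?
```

Trace:
`p = 25` → p = 25
`x = p % 10` → x = 5
`p = p // 10` → p = 2
`ans = p ** 2 + x` → ans = 9
So ans = 9

Answer: 9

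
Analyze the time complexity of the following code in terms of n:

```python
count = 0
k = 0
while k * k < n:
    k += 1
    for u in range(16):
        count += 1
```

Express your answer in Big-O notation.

Each loop level contributes: √n × 1. Multiplying the contributions gives O(√n).

Answer: O(√n)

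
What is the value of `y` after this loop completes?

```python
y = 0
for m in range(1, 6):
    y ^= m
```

XOR of 1 to 5
`y` takes the values: 0 → 1 → 3 → 0 → 4 → 1

Answer: 1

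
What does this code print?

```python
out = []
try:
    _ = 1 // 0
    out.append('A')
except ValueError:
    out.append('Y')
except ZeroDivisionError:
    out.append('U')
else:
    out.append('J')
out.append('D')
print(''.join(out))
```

Execution trace: 'U' (except ZeroDivisionError) → 'D' (after the try/except). Output: UD

Answer: UD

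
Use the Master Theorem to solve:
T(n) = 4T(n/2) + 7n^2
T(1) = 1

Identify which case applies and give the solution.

a=4, b=2, f(n)=7n^2. log_2(4) = 2. Since c=2 = 2, Case 2 applies: T(n) = Θ(n^log_b(a) · log n) = O(n^2 log n).

Answer: O(n^2 log n) - Case 2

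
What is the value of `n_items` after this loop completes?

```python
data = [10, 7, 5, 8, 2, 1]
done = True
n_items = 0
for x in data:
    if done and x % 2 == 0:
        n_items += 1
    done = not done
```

Count even values at even positions
`n_items` takes the values: 0 → 1 → 2

Answer: 2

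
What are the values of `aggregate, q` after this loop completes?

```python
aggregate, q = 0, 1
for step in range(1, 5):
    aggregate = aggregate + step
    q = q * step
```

Sum and factorial of 1 to 4
`aggregate, q` takes the values: (0, 1) → (1, 1) → (3, 1) → (3, 2) → (6, 2) → (6, 6) → (10, 6) → (10, 24)

Answer: 10, 24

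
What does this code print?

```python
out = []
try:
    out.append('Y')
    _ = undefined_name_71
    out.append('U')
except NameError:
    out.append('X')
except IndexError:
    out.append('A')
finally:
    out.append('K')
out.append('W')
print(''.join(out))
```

Execution trace: 'Y' (try body) → 'X' (except NameError) → 'K' (finally) → 'W' (after the try/except). Output: YXKW

Answer: YXKW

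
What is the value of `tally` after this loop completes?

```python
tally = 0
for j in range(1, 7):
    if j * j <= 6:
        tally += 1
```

Count numbers where j² ≤ 6
`tally` takes the values: 0 → 1 → 2

Answer: 2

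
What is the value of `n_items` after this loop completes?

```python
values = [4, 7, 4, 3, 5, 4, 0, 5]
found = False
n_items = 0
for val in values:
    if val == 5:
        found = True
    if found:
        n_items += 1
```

Count elements after first 5 in [4, 7, 4, 3, 5, 4, 0, 5]
`n_items` takes the values: 0 → 1 → 2 → 3 → 4

Answer: 4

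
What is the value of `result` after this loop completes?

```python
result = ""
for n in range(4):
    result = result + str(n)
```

Concatenate digits 0 to 3
`result` takes the values: "" → "0" → "01" → "012" → "0123"

Answer: "0123"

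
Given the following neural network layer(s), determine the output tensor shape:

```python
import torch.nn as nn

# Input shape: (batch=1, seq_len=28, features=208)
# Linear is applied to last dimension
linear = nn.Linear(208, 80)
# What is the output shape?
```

Input: (1, 28, 208) -> Output: (1, 28, 80)

Answer: (1, 28, 80)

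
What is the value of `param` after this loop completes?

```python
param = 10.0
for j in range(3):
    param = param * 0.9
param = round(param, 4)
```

Exponential decay: 10.0 * 0.9^3
`param` takes the values: 10.0 → 9.0 → 8.1 → 7.29

Answer: 7.29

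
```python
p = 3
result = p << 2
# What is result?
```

Trace:
`p = 3` → p = 3
`result = p << 2` → result = 12
So result = 12

Answer: 12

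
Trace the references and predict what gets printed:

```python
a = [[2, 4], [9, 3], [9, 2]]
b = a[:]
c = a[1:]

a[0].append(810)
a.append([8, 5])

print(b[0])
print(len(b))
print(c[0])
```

Key concept: slice with nested mutation.
Step by step:
`a = [[2, 4], [9, 3], [9, 2]]` → a = [[2, 4], [9, 3], [9, 2]]
`b = a[:]` → b = [[2, 4], [9, 3], [9, 2]]
`c = a[1:]` → c = [[9, 3], [9, 2]]
`a[0].append(810)` → a = [[2, 4, 810], [9, 3], [9, 2]]; b = [[2, 4, 810], [9, 3], [9, 2]]
`a.append([8, 5])` → a = [[2, 4, 810], [9, 3], [9, 2], [8, 5]]
`print(b[0])` → prints [2, 4, 810]
`print(len(b))` → prints 3
`print(c[0])` → prints [9, 3]

Answer:
[2, 4, 810]
3
[9, 3]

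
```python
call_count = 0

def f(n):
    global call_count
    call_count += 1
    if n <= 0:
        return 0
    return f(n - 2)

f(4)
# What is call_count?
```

Linear recursion stepping by 2: 3 calls from n=4 down to ≤0.

Answer: 3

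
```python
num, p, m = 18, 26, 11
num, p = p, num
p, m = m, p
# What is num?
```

Trace:
`num, p, m = 18, 26, 11` → num = 18; p = 26; m = 11
`num, p = p, num` → num = 26; p = 18
`p, m = m, p` → p = 11; m = 18
So num = 26

Answer: 26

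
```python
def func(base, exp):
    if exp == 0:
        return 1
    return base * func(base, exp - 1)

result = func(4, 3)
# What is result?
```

func(4, 3) = 4 * 4 * 4 = 64

Answer: 64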